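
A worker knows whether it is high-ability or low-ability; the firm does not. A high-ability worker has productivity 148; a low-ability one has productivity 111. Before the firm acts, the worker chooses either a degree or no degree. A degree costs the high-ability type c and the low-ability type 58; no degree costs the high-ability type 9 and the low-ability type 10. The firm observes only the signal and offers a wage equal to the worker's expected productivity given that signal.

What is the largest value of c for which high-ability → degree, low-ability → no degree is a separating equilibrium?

Under separation: degree → high-ability (pays 148); no degree → low-ability (pays 111).
Low-ability: 111 − 10 = 101 ≥ 148 − 58 = 90. Holds regardless of c. ✓
High-ability: 148 − c ≥ 111 − 9, so c ≤ 148 − 102 = 46.

46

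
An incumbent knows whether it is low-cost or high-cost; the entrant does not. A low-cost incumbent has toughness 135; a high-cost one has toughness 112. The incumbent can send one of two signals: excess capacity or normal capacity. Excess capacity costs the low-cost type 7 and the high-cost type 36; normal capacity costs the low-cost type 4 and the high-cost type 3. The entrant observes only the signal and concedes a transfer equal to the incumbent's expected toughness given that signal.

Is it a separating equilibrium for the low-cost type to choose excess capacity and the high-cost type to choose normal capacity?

If types separate, excess capacity earns payment 135 and normal capacity earns 112.
Low-cost: excess capacity gives 135 − 7 = 128; normal capacity gives 112 − 4 = 108. No deviation. ✓
High-cost: normal capacity gives 112 − 3 = 109; excess capacity gives 135 − 36 = 99. No deviation. ✓
Both incentive constraints hold.

Yes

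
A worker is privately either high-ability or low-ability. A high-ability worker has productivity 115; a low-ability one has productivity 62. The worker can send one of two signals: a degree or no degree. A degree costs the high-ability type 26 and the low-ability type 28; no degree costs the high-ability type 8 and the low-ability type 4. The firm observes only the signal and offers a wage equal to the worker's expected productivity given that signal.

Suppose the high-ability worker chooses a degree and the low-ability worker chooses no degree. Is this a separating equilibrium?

If types separate, degree earns payment 115 and no degree earns 62.
High-ability: degree gives 115 − 26 = 89; no degree gives 62 − 8 = 54. No deviation. ✓
Low-ability: no degree gives 62 − 4 = 58; degree gives 115 − 28 = 87. Would deviate. ✗

No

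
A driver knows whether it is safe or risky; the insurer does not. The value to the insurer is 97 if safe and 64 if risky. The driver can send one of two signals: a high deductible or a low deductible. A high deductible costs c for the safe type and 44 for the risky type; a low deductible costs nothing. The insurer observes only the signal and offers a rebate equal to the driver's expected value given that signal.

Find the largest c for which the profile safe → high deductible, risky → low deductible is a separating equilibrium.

33

Under separation: high deductible → safe (pays 97); low deductible → risky (pays 64).
Risky: 64 − 0 = 64 ≥ 97 − 44 = 53. Holds regardless of c. ✓
Safe: 97 − c ≥ 64 − 0, so c ≤ 97 − 64 = 33.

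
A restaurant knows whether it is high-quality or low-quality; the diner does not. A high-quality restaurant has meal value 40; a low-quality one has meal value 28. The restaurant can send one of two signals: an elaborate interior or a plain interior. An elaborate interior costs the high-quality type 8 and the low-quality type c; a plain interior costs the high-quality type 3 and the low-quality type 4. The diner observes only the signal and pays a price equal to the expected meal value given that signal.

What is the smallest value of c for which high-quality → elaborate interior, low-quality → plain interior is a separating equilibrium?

16

Under separation: elaborate interior → high-quality (pays 40); plain interior → low-quality (pays 28).
High-quality: 40 − 8 = 32 ≥ 28 − 3 = 25. Holds regardless of c. ✓
Low-quality: 28 − 4 ≥ 40 − c, so c ≥ 40 − 24 = 16.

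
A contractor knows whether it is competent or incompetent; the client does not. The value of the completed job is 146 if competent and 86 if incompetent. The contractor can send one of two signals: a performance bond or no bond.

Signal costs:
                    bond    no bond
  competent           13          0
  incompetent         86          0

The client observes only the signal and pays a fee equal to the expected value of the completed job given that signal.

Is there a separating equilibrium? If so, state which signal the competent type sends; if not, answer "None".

bond

Try competent → bond, incompetent → no bond:
  Under separation the client infers type exactly: bond → competent (pays 146), no bond → incompetent (pays 86).
  Competent: bond gives 146 − 13 = 133; no bond gives 86 − 0 = 86. No deviation. ✓
  Incompetent: no bond gives 86 − 0 = 86; bond gives 146 − 86 = 60. No deviation. ✓
Both hold — the competent type sends bond.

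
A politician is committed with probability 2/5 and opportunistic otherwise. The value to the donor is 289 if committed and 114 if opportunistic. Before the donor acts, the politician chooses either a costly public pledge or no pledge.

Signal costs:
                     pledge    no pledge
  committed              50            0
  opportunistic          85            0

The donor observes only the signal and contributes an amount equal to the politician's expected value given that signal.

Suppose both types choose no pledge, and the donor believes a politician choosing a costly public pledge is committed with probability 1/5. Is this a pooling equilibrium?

On the equilibrium path (no pledge) the donor holds the prior 2/5 and pays 2/5·289 + 3/5·114 = 184. Off-path (pledge) belief 1/5 gives 1/5·289 + 4/5·114 = 149.
Committed: no pledge gives 184 − 0 = 184; pledge gives 149 − 50 = 99. Stays. ✓
Opportunistic: no pledge gives 184 − 0 = 184; pledge gives 149 − 85 = 64. Stays. ✓
Beliefs are Bayes-consistent on-path and both types best-respond.

Yes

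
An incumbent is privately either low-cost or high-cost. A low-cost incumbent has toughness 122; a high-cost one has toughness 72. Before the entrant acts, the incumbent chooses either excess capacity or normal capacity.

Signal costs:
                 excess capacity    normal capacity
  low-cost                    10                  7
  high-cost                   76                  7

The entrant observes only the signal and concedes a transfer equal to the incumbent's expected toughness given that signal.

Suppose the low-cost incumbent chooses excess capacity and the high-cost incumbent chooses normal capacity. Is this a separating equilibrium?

If types separate, excess capacity earns payment 122 and normal capacity earns 72.
Low-cost: excess capacity gives 122 − 10 = 112; normal capacity gives 72 − 7 = 65. No deviation. ✓
High-cost: normal capacity gives 72 − 7 = 65; excess capacity gives 122 − 76 = 46. No deviation. ✓
Both incentive constraints hold.

Yes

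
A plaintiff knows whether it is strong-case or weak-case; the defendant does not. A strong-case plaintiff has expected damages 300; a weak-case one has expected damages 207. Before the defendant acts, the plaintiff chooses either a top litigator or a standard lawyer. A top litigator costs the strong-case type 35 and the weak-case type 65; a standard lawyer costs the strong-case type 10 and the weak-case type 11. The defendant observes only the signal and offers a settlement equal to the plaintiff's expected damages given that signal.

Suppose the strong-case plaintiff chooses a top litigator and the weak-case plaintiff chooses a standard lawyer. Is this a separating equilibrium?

If types separate, top litigator earns payment 300 and standard lawyer earns 207.
Strong-case: top litigator gives 300 − 35 = 265; standard lawyer gives 207 − 10 = 197. No deviation. ✓
Weak-case: standard lawyer gives 207 − 11 = 196; top litigator gives 300 − 65 = 235. Would deviate. ✗

No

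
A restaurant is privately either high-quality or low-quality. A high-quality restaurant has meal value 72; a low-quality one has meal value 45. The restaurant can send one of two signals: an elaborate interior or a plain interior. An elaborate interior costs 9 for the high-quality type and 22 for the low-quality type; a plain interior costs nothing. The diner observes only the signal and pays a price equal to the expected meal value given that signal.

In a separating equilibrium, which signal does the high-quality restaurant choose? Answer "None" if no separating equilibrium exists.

None

Try high-quality → elaborate interior, low-quality → plain interior:
  If types separate, elaborate interior earns payment 72 and plain interior earns 45.
  High-quality: elaborate interior gives 72 − 9 = 63; plain interior gives 45 − 0 = 45. No deviation. ✓
  Low-quality: plain interior gives 45 − 0 = 45; elaborate interior gives 72 − 22 = 50. Would deviate. ✗
Try high-quality → plain interior, low-quality → elaborate interior:
  If types separate, plain interior earns payment 72 and elaborate interior earns 45.
  High-quality: plain interior gives 72 − 0 = 72; elaborate interior gives 45 − 9 = 36. No deviation. ✓
  Low-quality: elaborate interior gives 45 − 22 = 23; plain interior gives 72 − 0 = 72. Would deviate. ✗
Neither assignment is incentive-compatible.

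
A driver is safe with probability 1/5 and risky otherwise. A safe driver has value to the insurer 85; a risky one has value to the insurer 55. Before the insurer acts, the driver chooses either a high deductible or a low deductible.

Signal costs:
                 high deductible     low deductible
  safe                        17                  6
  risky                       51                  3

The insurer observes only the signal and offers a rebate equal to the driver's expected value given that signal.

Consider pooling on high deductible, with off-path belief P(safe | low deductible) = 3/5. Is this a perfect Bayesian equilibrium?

No

On the equilibrium path (high deductible) the insurer holds the prior 1/5 and pays 1/5·85 + 4/5·55 = 61. Off-path (low deductible) belief 3/5 gives 3/5·85 + 2/5·55 = 73.
Safe: high deductible gives 61 − 17 = 44; low deductible gives 73 − 6 = 67. Deviates. ✗
Risky: high deductible gives 61 − 51 = 10; low deductible gives 73 − 3 = 70. Deviates. ✗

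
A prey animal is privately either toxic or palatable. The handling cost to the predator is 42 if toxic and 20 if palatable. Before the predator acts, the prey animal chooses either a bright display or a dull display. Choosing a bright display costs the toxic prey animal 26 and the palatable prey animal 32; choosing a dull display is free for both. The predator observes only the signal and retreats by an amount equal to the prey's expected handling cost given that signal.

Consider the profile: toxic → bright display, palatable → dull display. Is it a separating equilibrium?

No

If types separate, bright display earns payment 42 and dull display earns 20.
Toxic: bright display gives 42 − 26 = 16; dull display gives 20 − 0 = 20. Would deviate. ✗
Palatable: dull display gives 20 − 0 = 20; bright display gives 42 − 32 = 10. No deviation. ✓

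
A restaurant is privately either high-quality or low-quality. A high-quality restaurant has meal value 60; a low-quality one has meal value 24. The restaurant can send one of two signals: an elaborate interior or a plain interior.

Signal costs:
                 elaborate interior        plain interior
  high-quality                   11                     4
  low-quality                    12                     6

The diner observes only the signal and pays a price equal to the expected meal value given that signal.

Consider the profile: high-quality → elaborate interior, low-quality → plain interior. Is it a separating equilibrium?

If types separate, elaborate interior earns payment 60 and plain interior earns 24.
High-quality: elaborate interior gives 60 − 11 = 49; plain interior gives 24 − 4 = 20. No deviation. ✓
Low-quality: plain interior gives 24 − 6 = 18; elaborate interior gives 60 − 12 = 48. Would deviate. ✗

No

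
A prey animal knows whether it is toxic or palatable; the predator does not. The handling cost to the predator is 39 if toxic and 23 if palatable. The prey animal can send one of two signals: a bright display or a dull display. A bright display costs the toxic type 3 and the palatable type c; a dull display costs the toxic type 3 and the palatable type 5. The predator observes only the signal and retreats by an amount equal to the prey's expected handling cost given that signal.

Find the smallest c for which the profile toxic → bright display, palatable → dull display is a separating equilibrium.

21

Under separation: bright display → toxic (pays 39); dull display → palatable (pays 23).
Toxic: 39 − 3 = 36 ≥ 23 − 3 = 20. Holds regardless of c. ✓
Palatable: 23 − 5 ≥ 39 − c, so c ≥ 39 − 18 = 21.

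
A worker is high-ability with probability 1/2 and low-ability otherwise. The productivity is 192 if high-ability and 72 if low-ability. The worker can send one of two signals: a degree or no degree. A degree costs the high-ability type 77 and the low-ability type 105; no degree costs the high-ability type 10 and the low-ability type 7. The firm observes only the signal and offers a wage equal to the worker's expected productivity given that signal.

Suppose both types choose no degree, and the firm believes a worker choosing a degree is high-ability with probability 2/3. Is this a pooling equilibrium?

At the pooled signal (no degree) the firm holds the prior 1/2 and pays 1/2·192 + 1/2·72 = 132. Off-path (degree) belief 2/3 gives 2/3·192 + 1/3·72 = 152.
High-ability: no degree gives 132 − 10 = 122; degree gives 152 − 77 = 75. Stays. ✓
Low-ability: no degree gives 132 − 7 = 125; degree gives 152 − 105 = 47. Stays. ✓

Yes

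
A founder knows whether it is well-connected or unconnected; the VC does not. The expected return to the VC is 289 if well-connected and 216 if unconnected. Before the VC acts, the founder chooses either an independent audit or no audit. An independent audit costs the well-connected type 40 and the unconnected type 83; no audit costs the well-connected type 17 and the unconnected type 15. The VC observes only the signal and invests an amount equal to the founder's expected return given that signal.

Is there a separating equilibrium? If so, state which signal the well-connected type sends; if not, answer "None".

Try well-connected → audit, unconnected → no audit:
  Under separation the VC infers type exactly: audit → well-connected (pays 289), no audit → unconnected (pays 216).
  Well-connected: audit gives 289 − 40 = 249; no audit gives 216 − 17 = 199. No deviation. ✓
  Unconnected: no audit gives 216 − 15 = 201; audit gives 289 − 83 = 206. Would deviate. ✗
Try well-connected → no audit, unconnected → audit:
  Under separation the VC infers type exactly: no audit → well-connected (pays 289), audit → unconnected (pays 216).
  Well-connected: no audit gives 289 − 17 = 272; audit gives 216 − 40 = 176. No deviation. ✓
  Unconnected: audit gives 216 − 83 = 133; no audit gives 289 − 15 = 274. Would deviate. ✗
Neither assignment is incentive-compatible.

None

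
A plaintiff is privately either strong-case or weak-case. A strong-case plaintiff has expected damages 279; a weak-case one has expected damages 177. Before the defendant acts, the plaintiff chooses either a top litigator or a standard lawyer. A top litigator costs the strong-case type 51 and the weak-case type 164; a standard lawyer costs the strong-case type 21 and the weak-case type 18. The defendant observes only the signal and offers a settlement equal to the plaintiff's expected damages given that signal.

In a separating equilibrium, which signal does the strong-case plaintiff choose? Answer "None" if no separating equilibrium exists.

Try strong-case → top litigator, weak-case → standard lawyer:
  Under separation the defendant infers type exactly: top litigator → strong-case (pays 279), standard lawyer → weak-case (pays 177).
  Strong-case: top litigator gives 279 − 51 = 228; standard lawyer gives 177 − 21 = 156. No deviation. ✓
  Weak-case: standard lawyer gives 177 − 18 = 159; top litigator gives 279 − 164 = 115. No deviation. ✓
Both hold — the strong-case type sends top litigator.

top litigator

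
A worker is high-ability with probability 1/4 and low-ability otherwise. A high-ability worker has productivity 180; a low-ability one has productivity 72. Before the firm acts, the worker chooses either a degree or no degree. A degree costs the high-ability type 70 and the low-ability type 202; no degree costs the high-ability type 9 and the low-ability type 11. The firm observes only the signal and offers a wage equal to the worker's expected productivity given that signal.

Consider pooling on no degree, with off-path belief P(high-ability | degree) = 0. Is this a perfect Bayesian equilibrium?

Yes

On the equilibrium path (no degree) the firm holds the prior 1/4 and pays 1/4·180 + 3/4·72 = 99. Off-path (degree) belief 0 gives 0·180 + 1·72 = 72.
High-ability: no degree gives 99 − 9 = 90; degree gives 72 − 70 = 2. Stays. ✓
Low-ability: no degree gives 99 − 11 = 88; degree gives 72 − 202 = -130. Stays. ✓
Beliefs are Bayes-consistent on-path and both types best-respond.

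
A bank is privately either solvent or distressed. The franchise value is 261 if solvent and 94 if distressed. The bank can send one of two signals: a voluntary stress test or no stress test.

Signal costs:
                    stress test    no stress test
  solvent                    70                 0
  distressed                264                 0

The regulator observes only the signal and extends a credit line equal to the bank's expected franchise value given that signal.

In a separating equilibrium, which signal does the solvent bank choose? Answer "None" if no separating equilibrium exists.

stress test

Try solvent → stress test, distressed → no stress test:
  If types separate, stress test earns payment 261 and no stress test earns 94.
  Solvent: stress test gives 261 − 70 = 191; no stress test gives 94 − 0 = 94. No deviation. ✓
  Distressed: no stress test gives 94 − 0 = 94; stress test gives 261 − 264 = -3. No deviation. ✓
Both hold — the solvent type sends stress test.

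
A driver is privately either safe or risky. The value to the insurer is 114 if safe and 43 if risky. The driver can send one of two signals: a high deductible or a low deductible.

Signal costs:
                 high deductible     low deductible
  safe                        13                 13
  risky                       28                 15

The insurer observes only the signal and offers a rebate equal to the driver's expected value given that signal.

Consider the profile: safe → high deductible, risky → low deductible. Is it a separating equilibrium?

No

If types separate, high deductible earns payment 114 and low deductible earns 43.
Safe: high deductible gives 114 − 13 = 101; low deductible gives 43 − 13 = 30. No deviation. ✓
Risky: low deductible gives 43 − 15 = 28; high deductible gives 114 − 28 = 86. Would deviate. ✗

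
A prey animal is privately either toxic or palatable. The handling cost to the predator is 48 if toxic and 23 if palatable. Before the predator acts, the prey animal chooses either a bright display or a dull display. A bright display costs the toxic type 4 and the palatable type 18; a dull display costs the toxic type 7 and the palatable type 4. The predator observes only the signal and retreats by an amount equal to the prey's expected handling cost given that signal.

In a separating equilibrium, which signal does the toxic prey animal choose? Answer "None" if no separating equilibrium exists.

Try toxic → bright display, palatable → dull display:
  Under separation the predator infers type exactly: bright display → toxic (pays 48), dull display → palatable (pays 23).
  Toxic: bright display gives 48 − 4 = 44; dull display gives 23 − 7 = 16. No deviation. ✓
  Palatable: dull display gives 23 − 4 = 19; bright display gives 48 − 18 = 30. Would deviate. ✗
Try toxic → dull display, palatable → bright display:
  Under separation the predator infers type exactly: dull display → toxic (pays 48), bright display → palatable (pays 23).
  Toxic: dull display gives 48 − 7 = 41; bright display gives 23 − 4 = 19. No deviation. ✓
  Palatable: bright display gives 23 − 18 = 5; dull display gives 48 − 4 = 44. Would deviate. ✗
Neither assignment is incentive-compatible.

None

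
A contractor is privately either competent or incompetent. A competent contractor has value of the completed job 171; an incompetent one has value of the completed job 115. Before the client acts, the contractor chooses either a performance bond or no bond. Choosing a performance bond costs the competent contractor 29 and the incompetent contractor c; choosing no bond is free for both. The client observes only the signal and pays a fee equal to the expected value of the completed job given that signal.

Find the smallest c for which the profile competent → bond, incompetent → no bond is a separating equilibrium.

56

Under separation: bond → competent (pays 171); no bond → incompetent (pays 115).
Competent: 171 − 29 = 142 ≥ 115 − 0 = 115. Holds regardless of c. ✓
Incompetent: 115 − 0 ≥ 171 − c, so c ≥ 171 − 115 = 56.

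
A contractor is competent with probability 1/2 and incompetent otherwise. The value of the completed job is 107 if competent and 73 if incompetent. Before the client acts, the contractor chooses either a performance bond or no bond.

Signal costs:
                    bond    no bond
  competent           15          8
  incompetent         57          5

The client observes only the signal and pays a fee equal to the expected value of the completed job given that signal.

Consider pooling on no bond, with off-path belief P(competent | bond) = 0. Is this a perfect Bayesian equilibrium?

Yes

At the pooled signal (no bond) the client holds the prior 1/2 and pays 1/2·107 + 1/2·73 = 90. Off-path (bond) belief 0 gives 0·107 + 1·73 = 73.
Competent: no bond gives 90 − 8 = 82; bond gives 73 − 15 = 58. Stays. ✓
Incompetent: no bond gives 90 − 5 = 85; bond gives 73 − 57 = 16. Stays. ✓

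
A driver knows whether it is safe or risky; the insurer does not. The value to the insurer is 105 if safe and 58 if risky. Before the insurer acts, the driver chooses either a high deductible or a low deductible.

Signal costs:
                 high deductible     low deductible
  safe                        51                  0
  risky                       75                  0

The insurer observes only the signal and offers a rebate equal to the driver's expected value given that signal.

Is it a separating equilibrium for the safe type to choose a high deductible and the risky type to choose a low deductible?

No

If types separate, high deductible earns payment 105 and low deductible earns 58.
Safe: high deductible gives 105 − 51 = 54; low deductible gives 58 − 0 = 58. Would deviate. ✗
Risky: low deductible gives 58 − 0 = 58; high deductible gives 105 − 75 = 30. No deviation. ✓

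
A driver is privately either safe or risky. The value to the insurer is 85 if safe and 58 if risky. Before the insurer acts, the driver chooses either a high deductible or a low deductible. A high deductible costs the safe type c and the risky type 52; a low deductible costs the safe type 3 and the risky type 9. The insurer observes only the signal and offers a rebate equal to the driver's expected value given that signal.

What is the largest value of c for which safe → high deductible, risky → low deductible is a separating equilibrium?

Under separation: high deductible → safe (pays 85); low deductible → risky (pays 58).
Risky: 58 − 9 = 49 ≥ 85 − 52 = 33. Holds regardless of c. ✓
Safe: 85 − c ≥ 58 − 3, so c ≤ 85 − 55 = 30.

30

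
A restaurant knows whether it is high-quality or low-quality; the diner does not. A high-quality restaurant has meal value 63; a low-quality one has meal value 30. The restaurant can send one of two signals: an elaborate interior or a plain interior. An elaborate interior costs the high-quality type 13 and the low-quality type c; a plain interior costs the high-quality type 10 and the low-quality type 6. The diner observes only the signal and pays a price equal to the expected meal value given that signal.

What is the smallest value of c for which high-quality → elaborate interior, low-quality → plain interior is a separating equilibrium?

39

Under separation: elaborate interior → high-quality (pays 63); plain interior → low-quality (pays 30).
High-quality: 63 − 13 = 50 ≥ 30 − 10 = 20. Holds regardless of c. ✓
Low-quality: 30 − 6 ≥ 63 − c, so c ≥ 63 − 24 = 39.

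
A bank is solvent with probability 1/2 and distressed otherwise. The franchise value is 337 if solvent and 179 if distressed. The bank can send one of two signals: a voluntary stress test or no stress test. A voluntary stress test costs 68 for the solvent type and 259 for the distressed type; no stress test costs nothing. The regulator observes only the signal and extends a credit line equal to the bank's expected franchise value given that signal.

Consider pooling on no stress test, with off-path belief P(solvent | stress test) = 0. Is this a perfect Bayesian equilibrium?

On the equilibrium path (no stress test) the regulator holds the prior 1/2 and pays 1/2·337 + 1/2·179 = 258. Off-path (stress test) belief 0 gives 0·337 + 1·179 = 179.
Solvent: no stress test gives 258 − 0 = 258; stress test gives 179 − 68 = 111. Stays. ✓
Distressed: no stress test gives 258 − 0 = 258; stress test gives 179 − 259 = -80. Stays. ✓
Beliefs are Bayes-consistent on-path and both types best-respond.

Yes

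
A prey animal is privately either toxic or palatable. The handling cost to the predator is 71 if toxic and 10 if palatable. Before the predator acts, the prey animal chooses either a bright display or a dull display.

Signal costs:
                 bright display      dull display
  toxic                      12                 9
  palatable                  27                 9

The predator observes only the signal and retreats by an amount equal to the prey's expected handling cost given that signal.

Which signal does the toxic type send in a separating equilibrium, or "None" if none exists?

Try toxic → bright display, palatable → dull display:
  If types separate, bright display earns payment 71 and dull display earns 10.
  Toxic: bright display gives 71 − 12 = 59; dull display gives 10 − 9 = 1. No deviation. ✓
  Palatable: dull display gives 10 − 9 = 1; bright display gives 71 − 27 = 44. Would deviate. ✗
Try toxic → dull display, palatable → bright display:
  If types separate, dull display earns payment 71 and bright display earns 10.
  Toxic: dull display gives 71 − 9 = 62; bright display gives 10 − 12 = -2. No deviation. ✓
  Palatable: bright display gives 10 − 27 = -17; dull display gives 71 − 9 = 62. Would deviate. ✗
Neither assignment is incentive-compatible.

None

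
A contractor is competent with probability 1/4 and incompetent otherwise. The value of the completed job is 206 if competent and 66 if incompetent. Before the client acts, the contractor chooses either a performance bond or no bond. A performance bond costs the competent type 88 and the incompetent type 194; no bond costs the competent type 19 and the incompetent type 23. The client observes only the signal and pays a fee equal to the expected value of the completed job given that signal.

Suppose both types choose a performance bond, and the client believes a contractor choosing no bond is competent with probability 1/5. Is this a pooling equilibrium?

No

At the pooled signal (bond) the client holds the prior 1/4 and pays 1/4·206 + 3/4·66 = 101. Off-path (no bond) belief 1/5 gives 1/5·206 + 4/5·66 = 94.
Competent: bond gives 101 − 88 = 13; no bond gives 94 − 19 = 75. Deviates. ✗
Incompetent: bond gives 101 − 194 = -93; no bond gives 94 − 23 = 71. Deviates. ✗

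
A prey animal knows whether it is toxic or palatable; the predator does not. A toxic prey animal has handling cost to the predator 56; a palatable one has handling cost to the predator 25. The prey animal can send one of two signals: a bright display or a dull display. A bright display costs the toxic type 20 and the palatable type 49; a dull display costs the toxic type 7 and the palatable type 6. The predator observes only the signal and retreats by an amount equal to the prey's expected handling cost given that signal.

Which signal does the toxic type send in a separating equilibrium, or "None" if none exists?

Try toxic → bright display, palatable → dull display:
  If types separate, bright display earns payment 56 and dull display earns 25.
  Toxic: bright display gives 56 − 20 = 36; dull display gives 25 − 7 = 18. No deviation. ✓
  Palatable: dull display gives 25 − 6 = 19; bright display gives 56 − 49 = 7. No deviation. ✓
Both hold — the toxic type sends bright display.

bright display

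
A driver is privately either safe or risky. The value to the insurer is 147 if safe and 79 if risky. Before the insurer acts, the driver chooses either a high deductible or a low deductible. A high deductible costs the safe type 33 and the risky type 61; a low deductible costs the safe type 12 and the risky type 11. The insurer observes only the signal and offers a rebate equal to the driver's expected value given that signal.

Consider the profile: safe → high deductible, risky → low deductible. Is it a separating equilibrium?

If types separate, high deductible earns payment 147 and low deductible earns 79.
Safe: high deductible gives 147 − 33 = 114; low deductible gives 79 − 12 = 67. No deviation. ✓
Risky: low deductible gives 79 − 11 = 68; high deductible gives 147 − 61 = 86. Would deviate. ✗

No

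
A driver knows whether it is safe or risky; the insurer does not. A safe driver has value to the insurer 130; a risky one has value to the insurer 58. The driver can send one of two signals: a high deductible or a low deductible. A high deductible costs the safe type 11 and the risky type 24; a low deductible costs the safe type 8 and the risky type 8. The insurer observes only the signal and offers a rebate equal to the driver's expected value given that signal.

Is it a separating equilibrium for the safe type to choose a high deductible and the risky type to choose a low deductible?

If types separate, high deductible earns payment 130 and low deductible earns 58.
Safe: high deductible gives 130 − 11 = 119; low deductible gives 58 − 8 = 50. No deviation. ✓
Risky: low deductible gives 58 − 8 = 50; high deductible gives 130 − 24 = 106. Would deviate. ✗

No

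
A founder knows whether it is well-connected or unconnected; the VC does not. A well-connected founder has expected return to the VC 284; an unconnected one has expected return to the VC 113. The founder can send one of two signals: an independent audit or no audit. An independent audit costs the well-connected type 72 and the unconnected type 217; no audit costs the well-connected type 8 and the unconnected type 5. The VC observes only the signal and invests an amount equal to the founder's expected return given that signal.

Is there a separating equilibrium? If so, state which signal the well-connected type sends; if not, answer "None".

audit

Try well-connected → audit, unconnected → no audit:
  Under separation the VC infers type exactly: audit → well-connected (pays 284), no audit → unconnected (pays 113).
  Well-connected: audit gives 284 − 72 = 212; no audit gives 113 − 8 = 105. No deviation. ✓
  Unconnected: no audit gives 113 − 5 = 108; audit gives 284 − 217 = 67. No deviation. ✓
Both hold — the well-connected type sends audit.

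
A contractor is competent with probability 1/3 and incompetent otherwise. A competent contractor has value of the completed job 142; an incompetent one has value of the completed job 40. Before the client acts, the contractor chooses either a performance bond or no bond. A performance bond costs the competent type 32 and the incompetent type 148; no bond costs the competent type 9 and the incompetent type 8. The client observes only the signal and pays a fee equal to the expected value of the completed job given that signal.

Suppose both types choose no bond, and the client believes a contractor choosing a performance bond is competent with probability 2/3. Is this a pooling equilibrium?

No

At the pooled signal (no bond) the client holds the prior 1/3 and pays 1/3·142 + 2/3·40 = 74. Off-path (bond) belief 2/3 gives 2/3·142 + 1/3·40 = 108.
Competent: no bond gives 74 − 9 = 65; bond gives 108 − 32 = 76. Deviates. ✗
Incompetent: no bond gives 74 − 8 = 66; bond gives 108 − 148 = -40. Stays. ✓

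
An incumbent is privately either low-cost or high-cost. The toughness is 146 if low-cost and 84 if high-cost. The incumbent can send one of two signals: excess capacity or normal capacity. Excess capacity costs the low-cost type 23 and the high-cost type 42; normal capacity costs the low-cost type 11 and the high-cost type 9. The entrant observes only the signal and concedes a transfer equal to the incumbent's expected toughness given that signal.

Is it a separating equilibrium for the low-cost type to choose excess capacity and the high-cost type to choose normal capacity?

Under separation the entrant infers type exactly: excess capacity → low-cost (pays 146), normal capacity → high-cost (pays 84).
Low-cost: excess capacity gives 146 − 23 = 123; normal capacity gives 84 − 11 = 73. No deviation. ✓
High-cost: normal capacity gives 84 − 9 = 75; excess capacity gives 146 − 42 = 104. Would deviate. ✗

No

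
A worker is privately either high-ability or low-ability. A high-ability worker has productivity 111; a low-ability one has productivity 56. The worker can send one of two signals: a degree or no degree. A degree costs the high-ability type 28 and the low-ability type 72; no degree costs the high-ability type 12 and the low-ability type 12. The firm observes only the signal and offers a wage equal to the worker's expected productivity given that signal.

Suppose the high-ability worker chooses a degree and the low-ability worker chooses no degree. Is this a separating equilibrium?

Under separation the firm infers type exactly: degree → high-ability (pays 111), no degree → low-ability (pays 56).
High-ability: degree gives 111 − 28 = 83; no degree gives 56 − 12 = 44. No deviation. ✓
Low-ability: no degree gives 56 − 12 = 44; degree gives 111 − 72 = 39. No deviation. ✓
Both incentive constraints hold.

Yes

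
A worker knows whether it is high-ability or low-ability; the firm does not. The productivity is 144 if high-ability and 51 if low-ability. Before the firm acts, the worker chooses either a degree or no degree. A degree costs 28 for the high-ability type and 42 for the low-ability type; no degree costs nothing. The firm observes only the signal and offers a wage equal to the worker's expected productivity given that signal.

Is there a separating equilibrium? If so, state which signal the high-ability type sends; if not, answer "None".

Try high-ability → degree, low-ability → no degree:
  Under separation the firm infers type exactly: degree → high-ability (pays 144), no degree → low-ability (pays 51).
  High-ability: degree gives 144 − 28 = 116; no degree gives 51 − 0 = 51. No deviation. ✓
  Low-ability: no degree gives 51 − 0 = 51; degree gives 144 − 42 = 102. Would deviate. ✗
Try high-ability → no degree, low-ability → degree:
  Under separation the firm infers type exactly: no degree → high-ability (pays 144), degree → low-ability (pays 51).
  High-ability: no degree gives 144 − 0 = 144; degree gives 51 − 28 = 23. No deviation. ✓
  Low-ability: degree gives 51 − 42 = 9; no degree gives 144 − 0 = 144. Would deviate. ✗
Neither assignment is incentive-compatible.

None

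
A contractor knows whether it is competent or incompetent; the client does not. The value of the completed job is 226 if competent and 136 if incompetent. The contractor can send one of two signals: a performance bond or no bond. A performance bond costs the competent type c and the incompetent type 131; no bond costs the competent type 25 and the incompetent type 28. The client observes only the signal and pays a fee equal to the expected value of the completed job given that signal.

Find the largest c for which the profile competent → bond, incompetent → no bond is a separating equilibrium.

Under separation: bond → competent (pays 226); no bond → incompetent (pays 136).
Incompetent: 136 − 28 = 108 ≥ 226 − 131 = 95. Holds regardless of c. ✓
Competent: 226 − c ≥ 136 − 25, so c ≤ 226 − 111 = 115.

115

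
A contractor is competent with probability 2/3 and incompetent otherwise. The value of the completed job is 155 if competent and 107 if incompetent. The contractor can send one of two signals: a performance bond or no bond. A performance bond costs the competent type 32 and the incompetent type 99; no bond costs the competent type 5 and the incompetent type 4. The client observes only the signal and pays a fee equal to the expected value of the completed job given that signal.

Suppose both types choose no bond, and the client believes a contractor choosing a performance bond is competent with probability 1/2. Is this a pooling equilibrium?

Yes

At the pooled signal (no bond) the client holds the prior 2/3 and pays 2/3·155 + 1/3·107 = 139. Off-path (bond) belief 1/2 gives 1/2·155 + 1/2·107 = 131.
Competent: no bond gives 139 − 5 = 134; bond gives 131 − 32 = 99. Stays. ✓
Incompetent: no bond gives 139 − 4 = 135; bond gives 131 − 99 = 32. Stays. ✓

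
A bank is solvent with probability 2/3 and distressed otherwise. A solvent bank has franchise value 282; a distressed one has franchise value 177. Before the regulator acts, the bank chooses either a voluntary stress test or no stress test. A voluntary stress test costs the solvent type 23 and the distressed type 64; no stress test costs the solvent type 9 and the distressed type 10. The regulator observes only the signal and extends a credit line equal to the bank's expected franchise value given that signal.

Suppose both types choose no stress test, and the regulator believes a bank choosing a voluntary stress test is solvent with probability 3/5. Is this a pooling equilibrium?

Yes

On the equilibrium path (no stress test) the regulator holds the prior 2/3 and pays 2/3·282 + 1/3·177 = 247. Off-path (stress test) belief 3/5 gives 3/5·282 + 2/5·177 = 240.
Solvent: no stress test gives 247 − 9 = 238; stress test gives 240 − 23 = 217. Stays. ✓
Distressed: no stress test gives 247 − 10 = 237; stress test gives 240 − 64 = 176. Stays. ✓
Beliefs are Bayes-consistent on-path and both types best-respond.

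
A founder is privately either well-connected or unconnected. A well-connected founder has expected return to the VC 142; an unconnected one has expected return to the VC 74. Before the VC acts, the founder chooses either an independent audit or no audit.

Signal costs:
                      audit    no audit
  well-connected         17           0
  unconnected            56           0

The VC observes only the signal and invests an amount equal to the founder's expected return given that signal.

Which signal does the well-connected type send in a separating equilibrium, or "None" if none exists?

None

Try well-connected → audit, unconnected → no audit:
  If types separate, audit earns payment 142 and no audit earns 74.
  Well-connected: audit gives 142 − 17 = 125; no audit gives 74 − 0 = 74. No deviation. ✓
  Unconnected: no audit gives 74 − 0 = 74; audit gives 142 − 56 = 86. Would deviate. ✗
Try well-connected → no audit, unconnected → audit:
  If types separate, no audit earns payment 142 and audit earns 74.
  Well-connected: no audit gives 142 − 0 = 142; audit gives 74 − 17 = 57. No deviation. ✓
  Unconnected: audit gives 74 − 56 = 18; no audit gives 142 − 0 = 142. Would deviate. ✗
Neither assignment is incentive-compatible.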